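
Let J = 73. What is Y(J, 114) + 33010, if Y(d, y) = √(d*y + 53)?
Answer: 33010 + 5*√335 ≈ 33102.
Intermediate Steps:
Y(d, y) = √(53 + d*y)
Y(J, 114) + 33010 = √(53 + 73*114) + 33010 = √(53 + 8322) + 33010 = √8375 + 33010 = 5*√335 + 33010 = 33010 + 5*√335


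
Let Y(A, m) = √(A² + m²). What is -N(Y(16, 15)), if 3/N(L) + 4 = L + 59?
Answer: -55/848 + √481/848 ≈ -0.038996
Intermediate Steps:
N(L) = 3/(55 + L) (N(L) = 3/(-4 + (L + 59)) = 3/(-4 + (59 + L)) = 3/(55 + L))
-N(Y(16, 15)) = -3/(55 + √(16² + 15²)) = -3/(55 + √(256 + 225)) = -3/(55 + √481)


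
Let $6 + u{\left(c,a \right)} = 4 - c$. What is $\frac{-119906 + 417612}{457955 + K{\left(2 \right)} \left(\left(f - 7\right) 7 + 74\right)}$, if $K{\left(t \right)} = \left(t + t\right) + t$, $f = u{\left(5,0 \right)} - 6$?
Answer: $\frac{297706}{457559} \approx 0.65064$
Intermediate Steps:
$u{\left(c,a \right)} = -2 - c$ ($u{\left(c,a \right)} = -6 - \left(-4 + c\right) = -2 - c$)
$f = -13$ ($f = \left(-2 - 5\right) - 6 = -7 - 6 = -13$)
$K{\left(t \right)} = 3 t$ ($K{\left(t \right)} = 2 t + t = 3 t$)
$\frac{-119906 + 417612}{457955 + K{\left(2 \right)} \left(\left(f - 7\right) 7 + 74\right)} = \frac{-119906 + 417612}{457955 + 3 \cdot 2 \left(\left(-13 - 7\right) 7 + 74\right)} = \frac{297706}{457955 + 6 \left(\left(-20\right) 7 + 74\right)} = \frac{297706}{457955 + 6 \left(-140 + 74\right)} = \frac{297706}{457955 + 6 \left(-66\right)} = \frac{297706}{457955 - 396} = \frac{297706}{457559}$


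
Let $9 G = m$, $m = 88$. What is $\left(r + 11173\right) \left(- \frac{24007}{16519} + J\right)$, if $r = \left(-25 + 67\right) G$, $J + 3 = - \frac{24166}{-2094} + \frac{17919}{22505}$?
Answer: $\frac{106634289252879512}{1167698458395} \approx 91320.0$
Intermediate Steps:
$J = \frac{220000903}{23562735}$ ($J = -3 + \left(- \frac{24166}{-2094} + \frac{17919}{22505}\right) = -3 + \left(\left(-24166\right) \left(- \frac{1}{2094}\right) + 17919 \cdot \frac{1}{22505}\right) = -3 + \left(\frac{12083}{1047} + \frac{17919}{22505}\right) = -3 + \frac{290689108}{23562735} = \frac{220000903}{23562735} \approx 9.3368$)
$G = \frac{88}{9}$ ($G = \frac{1}{9} \cdot 88 = \frac{88}{9} \approx 9.7778$)
$r = \frac{1232}{3}$ ($r = \left(-25 + 67\right) \frac{88}{9} = 42 \cdot \frac{88}{9} = \frac{1232}{3} \approx 410.67$)
$\left(r + 11173\right) \left(- \frac{24007}{16519} + J\right) = \left(\frac{1232}{3} + 11173\right) \left(- \frac{24007}{16519} + \frac{220000903}{23562735}\right) = \frac{34751 \left(\left(-24007\right) \frac{1}{16519} + \frac{220000903}{23562735}\right)}{3} = \frac{34751 \left(- \frac{24007}{16519} + \frac{220000903}{23562735}\right)}{3} = \frac{34751}{3} \cdot \frac{3068524337512}{389232819465} = \frac{106634289252879512}{1167698458395}$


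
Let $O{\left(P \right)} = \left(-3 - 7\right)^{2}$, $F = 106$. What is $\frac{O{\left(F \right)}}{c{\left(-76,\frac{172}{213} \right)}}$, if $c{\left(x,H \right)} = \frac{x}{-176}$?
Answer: $\frac{4400}{19} \approx 231.58$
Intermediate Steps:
$c{\left(x,H \right)} = - \frac{x}{176}$ ($c{\left(x,H \right)} = x \left(- \frac{1}{176}\right) = - \frac{x}{176}$)
$O{\left(P \right)} = 100$ ($O{\left(P \right)} = \left(-10\right)^{2} = 100$)
$\frac{O{\left(F \right)}}{c{\left(-76,\frac{172}{213} \right)}} = \frac{100}{\left(- \frac{1}{176}\right) \left(-76\right)} = \frac{100}{\frac{19}{44}} = 100 \cdot \frac{44}{19} = \frac{4400}{19}$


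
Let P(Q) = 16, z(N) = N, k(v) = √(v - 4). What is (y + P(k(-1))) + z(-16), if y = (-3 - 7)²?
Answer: 100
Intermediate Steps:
k(v) = √(-4 + v)
y = 100 (y = (-10)² = 100)
(y + P(k(-1))) + z(-16) = (100 + 16) - 16 = 116 - 16 = 100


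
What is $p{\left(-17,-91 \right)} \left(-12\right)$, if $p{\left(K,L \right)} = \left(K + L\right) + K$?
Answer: $1500$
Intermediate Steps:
$p{\left(K,L \right)} = L + 2 K$
$p{\left(-17,-91 \right)} \left(-12\right) = \left(-91 + 2 \left(-17\right)\right) \left(-12\right) = \left(-91 - 34\right) \left(-12\right) = \left(-125\right) \left(-12\right) = 1500$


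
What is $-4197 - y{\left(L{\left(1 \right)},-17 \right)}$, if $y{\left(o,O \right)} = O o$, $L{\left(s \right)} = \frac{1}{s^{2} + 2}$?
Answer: $- \frac{12574}{3} \approx -4191.3$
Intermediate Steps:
$L{\left(s \right)} = \frac{1}{2 + s^{2}}$
$-4197 - y{\left(L{\left(1 \right)},-17 \right)} = -4197 - - \frac{17}{2 + 1^{2}} = -4197 - - \frac{17}{2 + 1} = -4197 - - \frac{17}{3} = -4197 + \frac{17}{3} = - \frac{12574}{3}$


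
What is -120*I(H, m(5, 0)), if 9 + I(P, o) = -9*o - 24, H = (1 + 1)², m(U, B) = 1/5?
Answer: 4176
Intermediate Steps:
m(U, B) = ⅕ (m(U, B) = 1*(⅕) = ⅕)
H = 4 (H = 2² = 4)
I(P, o) = -33 - 9*o (I(P, o) = -9 + (-9*o - 24) = -9 + (-24 - 9*o) = -33 - 9*o)
-120*I(H, m(5, 0)) = -120*(-33 - 9*⅕) = -120*(-33 - 9/5) = -120*(-174/5) = 4176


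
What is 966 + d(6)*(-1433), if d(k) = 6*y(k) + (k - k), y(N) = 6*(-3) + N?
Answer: 104142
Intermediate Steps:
y(N) = -18 + N
d(k) = -108 + 6*k (d(k) = 6*(-18 + k) + (k - k) = (-108 + 6*k) + 0 = -108 + 6*k)
966 + d(6)*(-1433) = 966 + (-108 + 6*6)*(-1433) = 966 + (-108 + 36)*(-1433) = 966 - 72*(-1433) = 966 + 103176 = 104142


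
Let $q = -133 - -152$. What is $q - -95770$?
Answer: $95789$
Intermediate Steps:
$q = 19$ ($q = -133 + 152 = 19$)
$q - -95770 = 19 - -95770 = 19 + 95770 = 95789$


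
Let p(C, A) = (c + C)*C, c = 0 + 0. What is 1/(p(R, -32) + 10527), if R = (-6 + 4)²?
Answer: 1/10543 ≈ 9.4850e-5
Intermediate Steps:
c = 0
R = 4 (R = (-2)² = 4)
p(C, A) = C² (p(C, A) = (0 + C)*C = C*C = C²)
1/(p(R, -32) + 10527) = 1/(4² + 10527) = 1/(16 + 10527) = 1/10543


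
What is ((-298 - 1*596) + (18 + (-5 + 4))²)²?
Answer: 366025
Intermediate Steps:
((-298 - 1*596) + (18 + (-5 + 4))²)² = ((-298 - 596) + (18 - 1)²)² = (-894 + 17²)² = (-894 + 289)² = (-605)² = 366025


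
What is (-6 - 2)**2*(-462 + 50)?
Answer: -26368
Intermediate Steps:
(-6 - 2)**2*(-462 + 50) = (-8)**2*(-412) = 64*(-412) = -26368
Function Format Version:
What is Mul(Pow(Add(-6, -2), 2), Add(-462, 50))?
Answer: -26368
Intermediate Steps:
Mul(Pow(Add(-6, -2), 2), Add(-462, 50)) = Mul(Pow(-8, 2), -412) = Mul(64, -412) = -26368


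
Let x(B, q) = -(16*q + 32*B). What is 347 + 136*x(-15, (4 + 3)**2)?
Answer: -40997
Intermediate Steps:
x(B, q) = -32*B - 16*q (x(B, q) = -(16*q + 32*B) = -16*(q + 2*B) = -32*B - 16*q)
347 + 136*x(-15, (4 + 3)**2) = 347 + 136*(-32*(-15) - 16*(4 + 3)**2) = 347 + 136*(480 - 16*7**2) = 347 + 136*(480 - 16*49) = 347 + 136*(480 - 784) = 347 + 136*(-304) = 347 - 41344 = -40997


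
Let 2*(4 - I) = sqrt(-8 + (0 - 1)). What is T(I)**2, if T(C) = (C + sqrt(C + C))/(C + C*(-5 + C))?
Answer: (27 - 72*I)*(-12 - 48*I - 16*I*sqrt(8 - 3*I))/5913 ≈ -1.2377 - 0.18158*I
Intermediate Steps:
I = 4 - 3*I/2 (I = 4 - sqrt(-8 + (0 - 1))/2 = 4 - sqrt(-8 - 1)/2 = 4 - 3*I/2 ≈ 4.0 - 1.5*I)
T(C) = (C + sqrt(2)*sqrt(C))/(C + C*(-5 + C)) (T(C) = (C + sqrt(2*C))/(C + C*(-5 + C)) = (C + sqrt(2)*sqrt(C))/(C + C*(-5 + C)))
T(I)**2 = (((4 - 3*I/2) + sqrt(2)*sqrt(4 - 3*I/2))/((4 - 3*I/2)*(-4 + (4 - 3*I/2))))**2 = ((4*(4 + 3*I/2)/73)*(4 - 3*I/2 + sqrt(2)*sqrt(4 - 3*I/2))/((-3*I/2)))**2 = ((4*(4 + 3*I/2)/73)*(2*I/3)*(4 - 3*I/2 + sqrt(2)*sqrt(4 - 3*I/2)))**2 = (8*I*(4 + 3*I/2)*(4 - 3*I/2 + sqrt(2)*sqrt(4 - 3*I/2))/219)**2 = -64*(4 + 3*I/2)**2*(4 - 3*I/2 + sqrt(2)*sqrt(4 - 3*I/2))**2/47961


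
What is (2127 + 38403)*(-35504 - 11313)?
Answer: -1897493010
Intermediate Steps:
(2127 + 38403)*(-35504 - 11313) = 40530*(-46817) = -1897493010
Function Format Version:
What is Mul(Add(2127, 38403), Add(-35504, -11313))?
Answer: -1897493010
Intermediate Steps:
Mul(Add(2127, 38403), Add(-35504, -11313)) = Mul(40530, -46817) = -1897493010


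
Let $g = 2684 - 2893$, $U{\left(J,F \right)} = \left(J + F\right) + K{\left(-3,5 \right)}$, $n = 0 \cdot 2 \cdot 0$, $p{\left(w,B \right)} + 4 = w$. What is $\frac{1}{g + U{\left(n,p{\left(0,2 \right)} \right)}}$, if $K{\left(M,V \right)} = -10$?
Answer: $- \frac{1}{223} \approx -0.0044843$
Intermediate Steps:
$p{\left(w,B \right)} = -4 + w$
$n = 0$ ($n = 0 \cdot 0 = 0$)
$U{\left(J,F \right)} = -10 + F + J$ ($U{\left(J,F \right)} = \left(J + F\right) - 10 = \left(F + J\right) - 10 = -10 + F + J$)
$g = -209$ ($g = 2684 - 2893 = -209$)
$\frac{1}{g + U{\left(n,p{\left(0,2 \right)} \right)}} = \frac{1}{-209 + \left(-10 + \left(-4 + 0\right) + 0\right)} = \frac{1}{-209 - 14} = \frac{1}{-223} = - \frac{1}{223}$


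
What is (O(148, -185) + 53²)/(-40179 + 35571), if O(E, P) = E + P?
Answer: -77/128 ≈ -0.60156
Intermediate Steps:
(O(148, -185) + 53²)/(-40179 + 35571) = ((148 - 185) + 53²)/(-40179 + 35571) = (-37 + 2809)/(-4608) = 2772*(-1/4608) = -77/128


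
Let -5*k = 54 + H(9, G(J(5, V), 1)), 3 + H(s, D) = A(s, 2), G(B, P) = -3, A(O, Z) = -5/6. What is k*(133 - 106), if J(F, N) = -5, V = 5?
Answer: -2709/10 ≈ -270.90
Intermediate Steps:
A(O, Z) = -⅚ (A(O, Z) = -5*⅙ = -⅚)
H(s, D) = -23/6 (H(s, D) = -3 - ⅚ = -23/6)
k = -301/30 (k = -(54 - 23/6)/5 = -⅕*301/6 = -301/30 ≈ -10.033)
k*(133 - 106) = -301*(133 - 106)/30 = -301/30*27 = -2709/10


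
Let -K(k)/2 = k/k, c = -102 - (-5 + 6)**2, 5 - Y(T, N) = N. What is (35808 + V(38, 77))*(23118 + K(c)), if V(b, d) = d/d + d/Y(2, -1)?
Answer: 2484172498/3 ≈ 8.2806e+8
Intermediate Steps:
Y(T, N) = 5 - N
V(b, d) = 1 + d/6 (V(b, d) = d/d + d/(5 - 1*(-1)) = 1 + d/(5 + 1) = 1 + d/6)
c = -103 (c = -102 - 1*1**2 = -102 - 1*1 = -102 - 1 = -103)
K(k) = -2 (K(k) = -2*k/k = -2*1 = -2)
(35808 + V(38, 77))*(23118 + K(c)) = (35808 + (1 + (1/6)*77))*(23118 - 2) = (35808 + (1 + 77/6))*23116 = (35808 + 83/6)*23116 = (214931/6)*23116 = 2484172498/3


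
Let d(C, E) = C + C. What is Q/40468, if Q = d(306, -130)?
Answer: 153/10117 ≈ 0.015123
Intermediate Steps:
d(C, E) = 2*C
Q = 612 (Q = 2*306 = 612)
Q/40468 = 612/40468 = 612*(1/40468) = 153/10117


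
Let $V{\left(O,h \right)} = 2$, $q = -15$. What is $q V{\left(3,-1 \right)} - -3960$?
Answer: $3930$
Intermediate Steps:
$q V{\left(3,-1 \right)} - -3960 = \left(-15\right) 2 - -3960 = -30 + 3960 = 3930$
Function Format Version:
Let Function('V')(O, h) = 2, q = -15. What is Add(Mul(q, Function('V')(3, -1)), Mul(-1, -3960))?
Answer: 3930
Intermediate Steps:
Add(Mul(q, Function('V')(3, -1)), Mul(-1, -3960)) = Add(Mul(-15, 2), Mul(-1, -3960)) = Add(-30, 3960) = 3930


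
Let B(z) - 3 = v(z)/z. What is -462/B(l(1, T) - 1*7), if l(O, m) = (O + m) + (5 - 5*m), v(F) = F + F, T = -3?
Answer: -462/5 ≈ -92.400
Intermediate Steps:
v(F) = 2*F
l(O, m) = 5 + O - 4*m
B(z) = 5 (B(z) = 3 + (2*z)/z = 3 + 2 = 5)
-462/B(l(1, T) - 1*7) = -462/5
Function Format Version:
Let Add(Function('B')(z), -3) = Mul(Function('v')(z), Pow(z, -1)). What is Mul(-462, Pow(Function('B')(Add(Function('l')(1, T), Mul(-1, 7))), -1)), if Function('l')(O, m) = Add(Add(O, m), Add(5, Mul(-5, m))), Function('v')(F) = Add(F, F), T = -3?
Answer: Rational(-462, 5) ≈ -92.400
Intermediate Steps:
Function('v')(F) = Mul(2, F)
Function('l')(O, m) = Add(5, O, Mul(-4, m))
Function('B')(z) = 5 (Function('B')(z) = Add(3, Mul(Mul(2, z), Pow(z, -1))) = Add(3, 2) = 5)
Mul(-462, Pow(Function('B')(Add(Function('l')(1, T), Mul(-1, 7))), -1)) = Mul(-462, Pow(5, -1)) = Mul(-462, Rational(1, 5)) = Rational(-462, 5)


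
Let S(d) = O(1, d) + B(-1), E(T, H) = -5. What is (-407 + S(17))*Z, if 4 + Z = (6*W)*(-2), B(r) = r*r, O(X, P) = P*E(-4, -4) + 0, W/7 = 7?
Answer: 290672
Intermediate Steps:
W = 49 (W = 7*7 = 49)
O(X, P) = -5*P (O(X, P) = P*(-5) + 0 = -5*P + 0 = -5*P)
B(r) = r²
S(d) = 1 - 5*d (S(d) = -5*d + (-1)² = -5*d + 1 = 1 - 5*d)
Z = -592 (Z = -4 + (6*49)*(-2) = -4 + 294*(-2) = -4 - 588 = -592)
(-407 + S(17))*Z = (-407 + (1 - 5*17))*(-592) = (-407 + (1 - 85))*(-592) = (-407 - 84)*(-592) = -491*(-592) = 290672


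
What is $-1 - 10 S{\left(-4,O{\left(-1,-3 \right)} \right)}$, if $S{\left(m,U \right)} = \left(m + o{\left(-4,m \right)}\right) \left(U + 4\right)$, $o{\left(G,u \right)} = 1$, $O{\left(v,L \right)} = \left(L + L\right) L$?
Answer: $659$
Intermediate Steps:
$O{\left(v,L \right)} = 2 L^{2}$ ($O{\left(v,L \right)} = 2 L L = 2 L^{2}$)
$S{\left(m,U \right)} = \left(1 + m\right) \left(4 + U\right)$ ($S{\left(m,U \right)} = \left(m + 1\right) \left(U + 4\right) = \left(1 + m\right) \left(4 + U\right)$)
$-1 - 10 S{\left(-4,O{\left(-1,-3 \right)} \right)} = -1 - 10 \left(4 + 2 \left(-3\right)^{2} + 4 \left(-4\right) + 2 \left(-3\right)^{2} \left(-4\right)\right) = -1 - 10 \left(4 + 2 \cdot 9 - 16 + 2 \cdot 9 \left(-4\right)\right) = -1 - 10 \left(4 + 18 - 16 + 18 \left(-4\right)\right) = -1 - 10 \left(4 + 18 - 16 - 72\right) = -1 - -660 = -1 + 660 = 659$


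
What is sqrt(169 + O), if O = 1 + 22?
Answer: 8*sqrt(3) ≈ 13.856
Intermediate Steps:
O = 23
sqrt(169 + O) = sqrt(169 + 23) = sqrt(192) = 8*sqrt(3)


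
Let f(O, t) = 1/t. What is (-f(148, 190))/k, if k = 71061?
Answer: -1/13501590 ≈ -7.4065e-8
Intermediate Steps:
(-f(148, 190))/k = -1/190/71061 = -1*1/190*(1/71061) = -1/190*1/71061 = -1/13501590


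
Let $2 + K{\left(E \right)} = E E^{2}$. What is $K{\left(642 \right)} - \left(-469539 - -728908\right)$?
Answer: $264349917$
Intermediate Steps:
$K{\left(E \right)} = -2 + E^{3}$ ($K{\left(E \right)} = -2 + E E^{2} = -2 + E^{3}$)
$K{\left(642 \right)} - \left(-469539 - -728908\right) = \left(-2 + 642^{3}\right) - \left(-469539 - -728908\right) = \left(-2 + 264609288\right) - \left(-469539 + 728908\right) = 264609286 - 259369 = 264349917$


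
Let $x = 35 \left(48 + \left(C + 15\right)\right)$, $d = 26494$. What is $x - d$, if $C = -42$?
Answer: $-25759$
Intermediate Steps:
$x = 735$ ($x = 35 \left(48 + \left(-42 + 15\right)\right) = 35 \left(48 - 27\right) = 35 \cdot 21 = 735$)
$x - d = 735 - 26494 = -25759$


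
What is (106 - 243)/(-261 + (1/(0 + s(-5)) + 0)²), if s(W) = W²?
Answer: 85625/163124 ≈ 0.52491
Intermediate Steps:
(106 - 243)/(-261 + (1/(0 + s(-5)) + 0)²) = (106 - 243)/(-261 + (1/(0 + (-5)²) + 0)²) = -137/(-261 + (1/(0 + 25) + 0)²) = -137/(-261 + (1/25 + 0)²) = -137/(-261 + (1/25)²) = -137/(-261 + 1/625) = -137/(-163124/625) = -137*(-625/163124) = 85625/163124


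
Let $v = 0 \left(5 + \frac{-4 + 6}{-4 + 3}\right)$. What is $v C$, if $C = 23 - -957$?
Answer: $0$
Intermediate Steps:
$C = 980$ ($C = 23 + 957 = 980$)
$v = 0$ ($v = 0 \left(5 + \frac{2}{-1}\right) = 0 \left(5 + 2 \left(-1\right)\right) = 0 \left(5 - 2\right) = 0 \cdot 3 = 0$)
$v C = 0 \cdot 980 = 0$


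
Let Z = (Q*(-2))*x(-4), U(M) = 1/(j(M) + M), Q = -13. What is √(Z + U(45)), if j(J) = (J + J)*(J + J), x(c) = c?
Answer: I*√766606495/2715 ≈ 10.198*I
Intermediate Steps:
j(J) = 4*J² (j(J) = (2*J)*(2*J) = 4*J²)
U(M) = 1/(M + 4*M²) (U(M) = 1/(4*M² + M) = 1/(M + 4*M²))
Z = -104 (Z = -13*(-2)*(-4) = 26*(-4) = -104)
√(Z + U(45)) = √(-104 + 1/(45*(1 + 4*45))) = √(-104 + 1/(45*(1 + 180))) = √(-104 + (1/45)/181) = √(-104 + (1/45)*(1/181)) = √(-104 + 1/8145) = √(-847079/8145) = I*√766606495/2715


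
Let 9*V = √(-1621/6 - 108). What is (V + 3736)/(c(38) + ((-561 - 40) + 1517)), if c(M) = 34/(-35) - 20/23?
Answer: 1503740/367949 + 805*I*√13614/39738492 ≈ 4.0868 + 0.0023636*I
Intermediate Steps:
c(M) = -1482/805 (c(M) = 34*(-1/35) - 20*1/23 = -34/35 - 20/23 = -1482/805)
V = I*√13614/54 (V = √(-1621/6 - 108)/9 = √(-2269/6)/9 = (I*√13614/6)/9 = I*√13614/54 ≈ 2.1607*I)
(V + 3736)/(c(38) + ((-561 - 40) + 1517)) = (I*√13614/54 + 3736)/(-1482/805 + ((-561 - 40) + 1517)) = (3736 + I*√13614/54)/(-1482/805 + (-601 + 1517)) = (3736 + I*√13614/54)/(-1482/805 + 916) = (3736 + I*√13614/54)/(735898/805) = (3736 + I*√13614/54)*(805/735898) = 1503740/367949 + 805*I*√13614/39738492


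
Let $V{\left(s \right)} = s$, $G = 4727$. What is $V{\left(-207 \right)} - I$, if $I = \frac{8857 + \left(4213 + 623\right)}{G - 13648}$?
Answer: $- \frac{1832954}{8921} \approx -205.47$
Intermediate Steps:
$I = - \frac{13693}{8921}$ ($I = \frac{8857 + \left(4213 + 623\right)}{4727 - 13648} = \frac{8857 + 4836}{-8921} = 13693 \left(- \frac{1}{8921}\right) = - \frac{13693}{8921} \approx -1.5349$)
$V{\left(-207 \right)} - I = -207 - - \frac{13693}{8921} = -207 + \frac{13693}{8921} = - \frac{1832954}{8921}$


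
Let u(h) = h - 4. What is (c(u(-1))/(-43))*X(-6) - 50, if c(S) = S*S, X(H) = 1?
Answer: -2175/43 ≈ -50.581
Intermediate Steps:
u(h) = -4 + h
c(S) = S²
(c(u(-1))/(-43))*X(-6) - 50 = ((-4 - 1)²/(-43))*1 - 50 = ((-5)²*(-1/43))*1 - 50 = (25*(-1/43))*1 - 50 = -25/43*1 - 50 = -25/43 - 50 = -2175/43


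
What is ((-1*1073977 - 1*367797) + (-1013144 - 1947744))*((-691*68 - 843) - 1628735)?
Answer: 7381353418692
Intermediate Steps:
((-1*1073977 - 1*367797) + (-1013144 - 1947744))*((-691*68 - 843) - 1628735) = ((-1073977 - 367797) - 2960888)*((-46988 - 843) - 1628735) = (-1441774 - 2960888)*(-47831 - 1628735) = -4402662*(-1676566) = 7381353418692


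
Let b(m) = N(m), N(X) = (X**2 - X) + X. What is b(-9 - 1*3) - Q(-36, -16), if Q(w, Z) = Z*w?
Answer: -432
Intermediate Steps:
N(X) = X**2
b(m) = m**2
b(-9 - 1*3) - Q(-36, -16) = (-9 - 1*3)**2 - (-16)*(-36) = (-9 - 3)**2 - 1*576 = (-12)**2 - 576 = 144 - 576 = -432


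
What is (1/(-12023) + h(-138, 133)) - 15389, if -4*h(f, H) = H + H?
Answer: -371642955/24046 ≈ -15456.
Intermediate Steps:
h(f, H) = -H/2 (h(f, H) = -(H + H)/4 = -H/2)
(1/(-12023) + h(-138, 133)) - 15389 = (1/(-12023) - ½*133) - 15389 = (-1/12023 - 133/2) - 15389 = -1599061/24046 - 15389 = -371642955/24046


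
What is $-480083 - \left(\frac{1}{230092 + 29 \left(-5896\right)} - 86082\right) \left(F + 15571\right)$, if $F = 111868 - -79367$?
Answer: $\frac{526114220038583}{29554} \approx 1.7802 \cdot 10^{10}$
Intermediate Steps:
$F = 191235$ ($F = 111868 + 79367 = 191235$)
$-480083 - \left(\frac{1}{230092 + 29 \left(-5896\right)} - 86082\right) \left(F + 15571\right) = -480083 - \left(\frac{1}{230092 + 29 \left(-5896\right)} - 86082\right) \left(191235 + 15571\right) = -480083 - \left(\frac{1}{230092 - 170984} - 86082\right) 206806 = -480083 - \left(\frac{1}{59108} - 86082\right) 206806 = -480083 - \left(- \frac{5088134855}{59108}\right) 206806 = -480083 - - \frac{526128408411565}{29554} = -480083 + \frac{526128408411565}{29554} = \frac{526114220038583}{29554}$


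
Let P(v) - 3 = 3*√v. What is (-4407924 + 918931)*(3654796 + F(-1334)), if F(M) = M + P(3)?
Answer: -12746913810745 - 10466979*√3 ≈ -1.2747e+13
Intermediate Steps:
P(v) = 3 + 3*√v
F(M) = 3 + M + 3*√3 (F(M) = M + (3 + 3*√3) = 3 + M + 3*√3)
(-4407924 + 918931)*(3654796 + F(-1334)) = (-4407924 + 918931)*(3654796 + (3 - 1334 + 3*√3)) = -3488993*(3654796 + (-1331 + 3*√3)) = -3488993*(3653465 + 3*√3) = -12746913810745 - 10466979*√3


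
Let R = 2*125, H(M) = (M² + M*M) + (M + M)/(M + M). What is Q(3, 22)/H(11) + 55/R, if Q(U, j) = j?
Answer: 3773/12150 ≈ 0.31053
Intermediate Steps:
H(M) = 1 + 2*M² (H(M) = (M² + M²) + (2*M)/((2*M)) = 2*M² + (2*M)*(1/(2*M)) = 2*M² + 1 = 1 + 2*M²)
R = 250
Q(3, 22)/H(11) + 55/R = 22/(1 + 2*11²) + 55/250 = 22/(1 + 2*121) + 55*(1/250) = 22/(1 + 242) + 11/50 = 22/243 + 11/50 = 3773/12150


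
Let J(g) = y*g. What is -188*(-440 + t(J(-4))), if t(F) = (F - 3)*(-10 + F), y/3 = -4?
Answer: -238760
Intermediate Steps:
y = -12 (y = 3*(-4) = -12)
J(g) = -12*g
t(F) = (-10 + F)*(-3 + F) (t(F) = (-3 + F)*(-10 + F) = (-10 + F)*(-3 + F))
-188*(-440 + t(J(-4))) = -188*(-440 + (30 + (-12*(-4))² - (-156)*(-4))) = -188*(-440 + (30 + 48² - 13*48)) = -188*(-440 + (30 + 2304 - 624)) = -188*(-440 + 1710) = -188*1270 = -238760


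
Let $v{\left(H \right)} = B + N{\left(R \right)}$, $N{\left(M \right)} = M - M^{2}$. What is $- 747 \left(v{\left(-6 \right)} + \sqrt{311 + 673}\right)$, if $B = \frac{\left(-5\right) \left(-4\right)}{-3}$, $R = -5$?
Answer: $27390 - 1494 \sqrt{246} \approx 3957.5$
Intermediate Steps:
$B = - \frac{20}{3}$ ($B = 20 \left(- \frac{1}{3}\right) = - \frac{20}{3} \approx -6.6667$)
$v{\left(H \right)} = - \frac{110}{3}$ ($v{\left(H \right)} = - \frac{20}{3} - 5 \left(1 - -5\right) = - \frac{20}{3} - 5 \left(1 + 5\right) = - \frac{20}{3} - 30 = - \frac{110}{3}$)
$- 747 \left(v{\left(-6 \right)} + \sqrt{311 + 673}\right) = - 747 \left(- \frac{110}{3} + \sqrt{311 + 673}\right) = - 747 \left(- \frac{110}{3} + \sqrt{984}\right) = - 747 \left(- \frac{110}{3} + 2 \sqrt{246}\right) = 27390 - 1494 \sqrt{246}$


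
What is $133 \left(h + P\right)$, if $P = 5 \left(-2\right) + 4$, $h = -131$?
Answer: $-18221$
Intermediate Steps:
$P = -6$ ($P = -10 + 4 = -6$)
$133 \left(h + P\right) = 133 \left(-131 - 6\right) = 133 \left(-137\right) = -18221$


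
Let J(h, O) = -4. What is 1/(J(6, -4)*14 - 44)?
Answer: -1/100 ≈ -0.010000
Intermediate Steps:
1/(J(6, -4)*14 - 44) = 1/(-4*14 - 44) = 1/(-56 - 44) = 1/(-100) = -1/100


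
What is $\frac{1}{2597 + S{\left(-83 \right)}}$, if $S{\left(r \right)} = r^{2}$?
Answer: $\frac{1}{9486} \approx 0.00010542$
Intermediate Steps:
$\frac{1}{2597 + S{\left(-83 \right)}} = \frac{1}{2597 + \left(-83\right)^{2}} = \frac{1}{2597 + 6889} = \frac{1}{9486}$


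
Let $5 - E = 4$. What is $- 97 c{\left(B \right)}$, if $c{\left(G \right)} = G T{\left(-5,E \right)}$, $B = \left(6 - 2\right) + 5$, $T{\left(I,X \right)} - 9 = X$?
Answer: $-8730$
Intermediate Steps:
$E = 1$ ($E = 5 - 4 = 1$)
$T{\left(I,X \right)} = 9 + X$
$B = 9$ ($B = 4 + 5 = 9$)
$c{\left(G \right)} = 10 G$ ($c{\left(G \right)} = G \left(9 + 1\right) = G 10 = 10 G$)
$- 97 c{\left(B \right)} = - 97 \cdot 10 \cdot 9 = \left(-97\right) 90 = -8730$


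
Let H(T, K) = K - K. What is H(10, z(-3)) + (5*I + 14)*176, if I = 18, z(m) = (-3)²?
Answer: 18304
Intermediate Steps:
z(m) = 9
H(T, K) = 0
H(10, z(-3)) + (5*I + 14)*176 = 0 + (5*18 + 14)*176 = 0 + (90 + 14)*176 = 0 + 104*176 = 0 + 18304 = 18304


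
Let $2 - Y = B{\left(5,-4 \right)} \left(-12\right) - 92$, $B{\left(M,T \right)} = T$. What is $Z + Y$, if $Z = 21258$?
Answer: $21304$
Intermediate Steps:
$Y = 46$ ($Y = 2 - \left(\left(-4\right) \left(-12\right) - 92\right) = 2 - \left(48 - 92\right) = 2 - -44 = 2 + 44 = 46$)
$Z + Y = 21258 + 46 = 21304$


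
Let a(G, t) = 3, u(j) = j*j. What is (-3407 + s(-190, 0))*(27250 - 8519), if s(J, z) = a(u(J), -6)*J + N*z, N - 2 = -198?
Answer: -74493187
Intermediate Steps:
u(j) = j**2
N = -196 (N = 2 - 198 = -196)
s(J, z) = -196*z + 3*J (s(J, z) = 3*J - 196*z = -196*z + 3*J)
(-3407 + s(-190, 0))*(27250 - 8519) = (-3407 + (-196*0 + 3*(-190)))*(27250 - 8519) = (-3407 + (0 - 570))*18731 = (-3407 - 570)*18731 = -3977*18731 = -74493187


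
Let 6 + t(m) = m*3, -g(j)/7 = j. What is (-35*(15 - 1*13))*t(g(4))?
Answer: 6300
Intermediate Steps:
g(j) = -7*j
t(m) = -6 + 3*m (t(m) = -6 + m*3 = -6 + 3*m)
(-35*(15 - 1*13))*t(g(4)) = (-35*(15 - 1*13))*(-6 + 3*(-7*4)) = (-35*(15 - 13))*(-6 + 3*(-28)) = (-35*2)*(-6 - 84) = -70*(-90) = 6300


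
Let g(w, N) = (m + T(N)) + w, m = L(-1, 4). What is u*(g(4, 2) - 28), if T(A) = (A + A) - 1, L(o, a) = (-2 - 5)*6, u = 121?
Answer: -7623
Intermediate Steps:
L(o, a) = -42 (L(o, a) = -7*6 = -42)
T(A) = -1 + 2*A (T(A) = 2*A - 1 = -1 + 2*A)
m = -42
g(w, N) = -43 + w + 2*N (g(w, N) = (-42 + (-1 + 2*N)) + w = (-43 + 2*N) + w = -43 + w + 2*N)
u*(g(4, 2) - 28) = 121*((-43 + 4 + 2*2) - 28) = 121*((-43 + 4 + 4) - 28) = 121*(-35 - 28) = 121*(-63) = -7623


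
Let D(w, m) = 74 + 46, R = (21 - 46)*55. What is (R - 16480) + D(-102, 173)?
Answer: -17735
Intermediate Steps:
R = -1375 (R = -25*55 = -1375)
D(w, m) = 120
(R - 16480) + D(-102, 173) = (-1375 - 16480) + 120 = -17855 + 120 = -17735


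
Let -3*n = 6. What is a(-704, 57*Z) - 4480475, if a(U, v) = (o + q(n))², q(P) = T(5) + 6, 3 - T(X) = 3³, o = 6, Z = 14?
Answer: -4480331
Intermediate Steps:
n = -2 (n = -⅓*6 = -2)
T(X) = -24 (T(X) = 3 - 1*3³ = 3 - 1*27 = 3 - 27 = -24)
q(P) = -18 (q(P) = -24 + 6 = -18)
a(U, v) = 144 (a(U, v) = (6 - 18)² = (-12)² = 144)
a(-704, 57*Z) - 4480475 = 144 - 4480475 = -4480331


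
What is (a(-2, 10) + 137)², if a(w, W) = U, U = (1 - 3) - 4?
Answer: 17161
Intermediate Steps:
U = -6 (U = -2 - 4 = -6)
a(w, W) = -6
(a(-2, 10) + 137)² = (-6 + 137)² = 131² = 17161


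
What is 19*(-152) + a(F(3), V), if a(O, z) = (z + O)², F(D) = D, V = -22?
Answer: -2527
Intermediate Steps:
a(O, z) = (O + z)²
19*(-152) + a(F(3), V) = 19*(-152) + (3 - 22)² = -2888 + (-19)² = -2888 + 361 = -2527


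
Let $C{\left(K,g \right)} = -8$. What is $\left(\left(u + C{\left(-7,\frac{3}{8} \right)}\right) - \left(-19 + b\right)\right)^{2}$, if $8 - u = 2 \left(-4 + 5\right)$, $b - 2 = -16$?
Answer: $961$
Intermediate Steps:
$b = -14$ ($b = 2 - 16 = -14$)
$u = 6$ ($u = 8 - 2 \left(-4 + 5\right) = 8 - 2 \cdot 1 = 8 - 2 = 6$)
$\left(\left(u + C{\left(-7,\frac{3}{8} \right)}\right) - \left(-19 + b\right)\right)^{2} = \left(\left(6 - 8\right) + \left(19 - -14\right)\right)^{2} = \left(-2 + \left(19 + 14\right)\right)^{2} = \left(-2 + 33\right)^{2} = 31^{2} = 961$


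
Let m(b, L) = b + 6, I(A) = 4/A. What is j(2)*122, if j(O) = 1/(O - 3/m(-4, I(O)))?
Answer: 244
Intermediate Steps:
m(b, L) = 6 + b
j(O) = 1/(-3/2 + O) (j(O) = 1/(O - 3/(6 - 4)) = 1/(O - 3/2) = 1/(-3/2 + O))
j(2)*122 = (2/(-3 + 2*2))*122 = (2/(-3 + 4))*122 = (2/1)*122 = (2*1)*122 = 2*122 = 244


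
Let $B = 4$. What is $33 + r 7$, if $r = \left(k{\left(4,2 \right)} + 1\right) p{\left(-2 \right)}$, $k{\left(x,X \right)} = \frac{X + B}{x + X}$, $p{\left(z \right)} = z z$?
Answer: $89$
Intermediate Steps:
$p{\left(z \right)} = z^{2}$
$k{\left(x,X \right)} = \frac{4 + X}{X + x}$ ($k{\left(x,X \right)} = \frac{X + 4}{x + X} = \frac{4 + X}{X + x}$)
$r = 8$ ($r = \left(\frac{4 + 2}{2 + 4} + 1\right) \left(-2\right)^{2} = \left(\frac{1}{6} \cdot 6 + 1\right) 4 = \left(1 + 1\right) 4 = 2 \cdot 4 = 8$)
$33 + r 7 = 33 + 8 \cdot 7 = 33 + 56 = 89$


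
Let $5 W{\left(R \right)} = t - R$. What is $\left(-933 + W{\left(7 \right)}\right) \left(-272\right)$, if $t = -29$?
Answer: $\frac{1278672}{5} \approx 2.5573 \cdot 10^{5}$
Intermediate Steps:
$W{\left(R \right)} = - \frac{29}{5} - \frac{R}{5}$ ($W{\left(R \right)} = \frac{-29 - R}{5} = - \frac{29}{5} - \frac{R}{5}$)
$\left(-933 + W{\left(7 \right)}\right) \left(-272\right) = \left(-933 - \frac{36}{5}\right) \left(-272\right) = \left(- \frac{4701}{5}\right) \left(-272\right) = \frac{1278672}{5}$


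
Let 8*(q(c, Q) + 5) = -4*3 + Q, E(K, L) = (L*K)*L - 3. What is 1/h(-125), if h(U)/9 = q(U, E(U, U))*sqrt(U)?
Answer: 2*I*sqrt(5)/109866375 ≈ 4.0705e-8*I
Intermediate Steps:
E(K, L) = -3 + K*L**2 (E(K, L) = (K*L)*L - 3 = K*L**2 - 3 = -3 + K*L**2)
q(c, Q) = -13/2 + Q/8 (q(c, Q) = -5 + (-4*3 + Q)/8 = -5 + (-12 + Q)/8 = -5 + (-3/2 + Q/8) = -13/2 + Q/8)
h(U) = 9*sqrt(U)*(-55/8 + U**3/8) (h(U) = 9*((-13/2 + (-3 + U*U**2)/8)*sqrt(U)) = 9*((-13/2 + (-3 + U**3)/8)*sqrt(U)) = 9*((-13/2 + (-3/8 + U**3/8))*sqrt(U)) = 9*((-55/8 + U**3/8)*sqrt(U)) = 9*(sqrt(U)*(-55/8 + U**3/8)) = 9*sqrt(U)*(-55/8 + U**3/8))
1/h(-125) = 1/(9*sqrt(-125)*(-55 + (-125)**3)/8) = 1/(9*(5*I*sqrt(5))*(-55 - 1953125)/8) = 1/((9/8)*(5*I*sqrt(5))*(-1953180)) = 1/(-21973275*I*sqrt(5)/2) = 2*I*sqrt(5)/109866375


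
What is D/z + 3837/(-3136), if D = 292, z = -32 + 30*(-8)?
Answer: -122461/53312 ≈ -2.2971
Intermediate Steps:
z = -272 (z = -32 - 240 = -272)
D/z + 3837/(-3136) = 292/(-272) + 3837/(-3136) = 292*(-1/272) + 3837*(-1/3136) = -73/68 - 3837/3136 = -122461/53312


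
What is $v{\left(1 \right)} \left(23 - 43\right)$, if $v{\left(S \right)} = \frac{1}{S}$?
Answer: $-20$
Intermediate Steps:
$v{\left(1 \right)} \left(23 - 43\right) = \frac{23 - 43}{1} = 1 \left(-20\right) = -20$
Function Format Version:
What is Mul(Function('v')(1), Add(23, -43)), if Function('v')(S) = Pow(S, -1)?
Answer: -20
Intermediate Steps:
Mul(Function('v')(1), Add(23, -43)) = Mul(Pow(1, -1), Add(23, -43)) = Mul(1, -20) = -20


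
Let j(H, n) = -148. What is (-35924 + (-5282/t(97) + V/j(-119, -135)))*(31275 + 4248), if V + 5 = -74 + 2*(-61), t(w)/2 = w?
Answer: -18333289397745/14356 ≈ -1.2770e+9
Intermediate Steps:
t(w) = 2*w
V = -201 (V = -5 + (-74 + 2*(-61)) = -5 + (-74 - 122) = -5 - 196 = -201)
(-35924 + (-5282/t(97) + V/j(-119, -135)))*(31275 + 4248) = (-35924 + (-5282/(2*97) - 201/(-148)))*(31275 + 4248) = (-35924 + (-5282/194 - 201*(-1/148)))*35523 = (-35924 + (-5282*1/194 + 201/148))*35523 = (-35924 + (-2641/97 + 201/148))*35523 = (-35924 - 371371/14356)*35523 = -516096315/14356*35523 = -18333289397745/14356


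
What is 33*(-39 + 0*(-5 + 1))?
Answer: -1287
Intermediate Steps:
33*(-39 + 0*(-5 + 1)) = 33*(-39 + 0*(-4)) = 33*(-39 + 0) = 33*(-39) = -1287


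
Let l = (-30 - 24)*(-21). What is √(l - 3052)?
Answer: I*√1918 ≈ 43.795*I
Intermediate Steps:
l = 1134 (l = -54*(-21) = 1134)
√(l - 3052) = √(1134 - 3052) = √(-1918) = I*√1918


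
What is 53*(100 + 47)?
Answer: 7791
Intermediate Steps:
53*(100 + 47) = 53*147 = 7791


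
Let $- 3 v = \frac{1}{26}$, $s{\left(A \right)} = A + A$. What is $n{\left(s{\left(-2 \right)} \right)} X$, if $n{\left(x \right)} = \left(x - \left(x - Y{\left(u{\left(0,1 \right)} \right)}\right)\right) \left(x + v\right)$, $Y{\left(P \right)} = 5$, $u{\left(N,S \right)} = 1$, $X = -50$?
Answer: $\frac{39125}{39} \approx 1003.2$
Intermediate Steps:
$s{\left(A \right)} = 2 A$
$v = - \frac{1}{78}$ ($v = - \frac{1}{3 \cdot 26} = \left(- \frac{1}{3}\right) \frac{1}{26} = - \frac{1}{78} \approx -0.012821$)
$n{\left(x \right)} = - \frac{5}{78} + 5 x$ ($n{\left(x \right)} = \left(x - \left(-5 + x\right)\right) \left(x - \frac{1}{78}\right) = 5 \left(- \frac{1}{78} + x\right) = - \frac{5}{78} + 5 x$)
$n{\left(s{\left(-2 \right)} \right)} X = \left(- \frac{5}{78} + 5 \cdot 2 \left(-2\right)\right) \left(-50\right) = \left(- \frac{5}{78} + 5 \left(-4\right)\right) \left(-50\right) = \left(- \frac{5}{78} - 20\right) \left(-50\right) = \left(- \frac{1565}{78}\right) \left(-50\right) = \frac{39125}{39}$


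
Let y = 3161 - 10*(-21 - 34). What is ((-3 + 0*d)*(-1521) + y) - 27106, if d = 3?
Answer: -18832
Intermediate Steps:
y = 3711 (y = 3161 - 10*(-55) = 3161 - 1*(-550) = 3161 + 550 = 3711)
((-3 + 0*d)*(-1521) + y) - 27106 = ((-3 + 0*3)*(-1521) + 3711) - 27106 = ((-3 + 0)*(-1521) + 3711) - 27106 = (-3*(-1521) + 3711) - 27106 = (4563 + 3711) - 27106 = 8274 - 27106 = -18832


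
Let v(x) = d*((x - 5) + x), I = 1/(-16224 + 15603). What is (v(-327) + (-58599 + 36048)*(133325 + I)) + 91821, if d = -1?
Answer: -622349548648/207 ≈ -3.0065e+9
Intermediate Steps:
I = -1/621 (I = 1/(-621) = -1/621 ≈ -0.0016103)
v(x) = 5 - 2*x (v(x) = -((x - 5) + x) = -((-5 + x) + x) = -(-5 + 2*x) = 5 - 2*x)
(v(-327) + (-58599 + 36048)*(133325 + I)) + 91821 = ((5 - 2*(-327)) + (-58599 + 36048)*(133325 - 1/621)) + 91821 = ((5 + 654) - 22551*82794824/621) + 91821 = (659 - 622368692008/207) + 91821 = -622368555595/207 + 91821 = -622349548648/207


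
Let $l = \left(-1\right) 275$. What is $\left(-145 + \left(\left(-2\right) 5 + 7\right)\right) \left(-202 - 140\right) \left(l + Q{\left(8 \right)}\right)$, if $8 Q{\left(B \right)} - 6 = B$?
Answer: $-13830822$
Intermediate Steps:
$l = -275$
$Q{\left(B \right)} = \frac{3}{4} + \frac{B}{8}$
$\left(-145 + \left(\left(-2\right) 5 + 7\right)\right) \left(-202 - 140\right) \left(l + Q{\left(8 \right)}\right) = \left(-145 + \left(\left(-2\right) 5 + 7\right)\right) \left(-202 - 140\right) \left(-275 + \left(\frac{3}{4} + \frac{1}{8} \cdot 8\right)\right) = \left(-145 + \left(-10 + 7\right)\right) \left(-342\right) \left(-275 + \left(\frac{3}{4} + 1\right)\right) = \left(-145 - 3\right) \left(-342\right) \left(-275 + \frac{7}{4}\right) = \left(-148\right) \left(-342\right) \left(- \frac{1093}{4}\right) = 50616 \left(- \frac{1093}{4}\right) = -13830822$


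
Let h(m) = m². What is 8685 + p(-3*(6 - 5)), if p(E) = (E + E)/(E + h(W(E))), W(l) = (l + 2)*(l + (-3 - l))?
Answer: 8684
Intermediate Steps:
W(l) = -6 - 3*l (W(l) = (2 + l)*(-3) = -6 - 3*l)
p(E) = 2*E/(E + (-6 - 3*E)²) (p(E) = (E + E)/(E + (-6 - 3*E)²) = (2*E)/(E + (-6 - 3*E)²) = 2*E/(E + (-6 - 3*E)²))
8685 + p(-3*(6 - 5)) = 8685 + 2*(-3*(6 - 5))/(-3*(6 - 5) + 9*(2 - 3*(6 - 5))²) = 8685 + 2*(-3*1)/(-3*1 + 9*(2 - 3*1)²) = 8685 + 2*(-3)/(-3 + 9*(2 - 3)²) = 8685 + 2*(-3)/(-3 + 9*(-1)²) = 8685 + 2*(-3)/(-3 + 9*1) = 8685 + 2*(-3)/(-3 + 9) = 8685 + 2*(-3)/6 = 8685 + 2*(-3)*(⅙) = 8685 - 1 = 8684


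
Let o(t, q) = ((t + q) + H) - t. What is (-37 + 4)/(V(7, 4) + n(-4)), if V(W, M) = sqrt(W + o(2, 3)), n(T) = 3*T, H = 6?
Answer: 33/8 ≈ 4.1250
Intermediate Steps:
o(t, q) = 6 + q (o(t, q) = ((t + q) + 6) - t = ((q + t) + 6) - t = (6 + q + t) - t = 6 + q)
V(W, M) = sqrt(9 + W) (V(W, M) = sqrt(W + (6 + 3)) = sqrt(W + 9) = sqrt(9 + W))
(-37 + 4)/(V(7, 4) + n(-4)) = (-37 + 4)/(sqrt(9 + 7) + 3*(-4)) = -33/(sqrt(16) - 12) = -33/(4 - 12) = -33/(-8) = -1/8*(-33) = 33/8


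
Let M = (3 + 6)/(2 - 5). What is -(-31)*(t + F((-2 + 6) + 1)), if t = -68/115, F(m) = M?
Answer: -12803/115 ≈ -111.33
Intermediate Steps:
M = -3 (M = 9/(-3) = 9*(-1/3) = -3)
F(m) = -3
t = -68/115 (t = -68*1/115 = -68/115 ≈ -0.59130)
-(-31)*(t + F((-2 + 6) + 1)) = -(-31)*(-68/115 - 3) = -(-31)*(-413)/115 = -1*12803/115 = -12803/115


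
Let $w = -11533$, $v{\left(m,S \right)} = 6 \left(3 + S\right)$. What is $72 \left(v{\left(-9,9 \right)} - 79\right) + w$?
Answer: $-12037$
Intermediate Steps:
$v{\left(m,S \right)} = 18 + 6 S$
$72 \left(v{\left(-9,9 \right)} - 79\right) + w = 72 \left(\left(18 + 6 \cdot 9\right) - 79\right) - 11533 = 72 \left(\left(18 + 54\right) - 79\right) - 11533 = 72 \left(72 - 79\right) - 11533 = 72 \left(-7\right) - 11533 = -504 - 11533 = -12037$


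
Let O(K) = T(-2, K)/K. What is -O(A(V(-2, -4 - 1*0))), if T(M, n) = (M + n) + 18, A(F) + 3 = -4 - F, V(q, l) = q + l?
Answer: 15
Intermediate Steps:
V(q, l) = l + q
A(F) = -7 - F (A(F) = -3 + (-4 - F) = -7 - F)
T(M, n) = 18 + M + n
O(K) = (16 + K)/K (O(K) = (18 - 2 + K)/K = (16 + K)/K)
-O(A(V(-2, -4 - 1*0))) = -(16 + (-7 - ((-4 - 1*0) - 2)))/(-7 - ((-4 - 1*0) - 2)) = -(16 + (-7 - ((-4 + 0) - 2)))/(-7 - ((-4 + 0) - 2)) = -(16 + (-7 - (-4 - 2)))/(-7 - (-4 - 2)) = -(16 + (-7 - 1*(-6)))/(-7 - 1*(-6)) = -(16 + (-7 + 6))/(-7 + 6) = -(16 - 1)/(-1) = -(-1)*15 = -1*(-15) = 15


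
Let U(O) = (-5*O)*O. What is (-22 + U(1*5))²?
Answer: 21609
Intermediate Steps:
U(O) = -5*O²
(-22 + U(1*5))² = (-22 - 5*(1*5)²)² = (-22 - 5*5²)² = (-22 - 5*25)² = (-22 - 125)² = (-147)² = 21609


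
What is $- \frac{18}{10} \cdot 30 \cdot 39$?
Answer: $-2106$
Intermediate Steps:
$- \frac{18}{10} \cdot 30 \cdot 39 = \left(-18\right) \frac{1}{10} \cdot 30 \cdot 39 = \left(- \frac{9}{5}\right) 30 \cdot 39 = \left(-54\right) 39 = -2106$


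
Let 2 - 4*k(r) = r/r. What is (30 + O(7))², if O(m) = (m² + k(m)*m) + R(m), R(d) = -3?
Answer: 96721/16 ≈ 6045.1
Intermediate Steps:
k(r) = ¼ (k(r) = ½ - r/(4*r) = ½ - ¼*1 = ½ - ¼ = ¼)
O(m) = -3 + m² + m/4 (O(m) = (m² + m/4) - 3 = -3 + m² + m/4)
(30 + O(7))² = (30 + (-3 + 7² + (¼)*7))² = (30 + (-3 + 49 + 7/4))² = (30 + 191/4)² = (311/4)² = 96721/16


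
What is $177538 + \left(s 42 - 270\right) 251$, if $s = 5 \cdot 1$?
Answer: $162478$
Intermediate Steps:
$s = 5$
$177538 + \left(s 42 - 270\right) 251 = 177538 + \left(5 \cdot 42 - 270\right) 251 = 177538 + \left(210 - 270\right) 251 = 177538 - 15060 = 162478$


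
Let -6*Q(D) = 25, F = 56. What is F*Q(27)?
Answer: -700/3 ≈ -233.33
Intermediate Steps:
Q(D) = -25/6 (Q(D) = -1/6*25 = -25/6)
F*Q(27) = 56*(-25/6) = -700/3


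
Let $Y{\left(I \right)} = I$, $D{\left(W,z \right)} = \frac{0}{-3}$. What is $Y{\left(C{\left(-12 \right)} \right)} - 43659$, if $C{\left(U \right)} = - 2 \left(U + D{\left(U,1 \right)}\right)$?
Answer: $-43635$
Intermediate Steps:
$D{\left(W,z \right)} = 0$ ($D{\left(W,z \right)} = 0 \left(- \frac{1}{3}\right) = 0$)
$C{\left(U \right)} = - 2 U$ ($C{\left(U \right)} = - 2 \left(U + 0\right) = - 2 U$)
$Y{\left(C{\left(-12 \right)} \right)} - 43659 = \left(-2\right) \left(-12\right) - 43659 = 24 - 43659 = -43635$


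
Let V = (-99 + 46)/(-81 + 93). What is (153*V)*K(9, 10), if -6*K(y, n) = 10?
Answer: 4505/4 ≈ 1126.3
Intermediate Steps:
K(y, n) = -5/3 (K(y, n) = -⅙*10 = -5/3)
V = -53/12 ≈ -4.4167
(153*V)*K(9, 10) = (153*(-53/12))*(-5/3) = -2703/4*(-5/3) = 4505/4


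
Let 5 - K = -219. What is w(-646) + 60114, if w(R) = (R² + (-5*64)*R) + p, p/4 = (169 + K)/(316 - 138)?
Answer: 60890136/89 ≈ 6.8416e+5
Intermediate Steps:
K = 224 (K = 5 - 1*(-219) = 5 + 219 = 224)
p = 786/89 (p = 4*((169 + 224)/(316 - 138)) = 4*(393/178) = 786/89 ≈ 8.8315)
w(R) = 786/89 + R² - 320*R (w(R) = (R² + (-5*64)*R) + 786/89 = (R² - 320*R) + 786/89 = 786/89 + R² - 320*R)
w(-646) + 60114 = (786/89 + (-646)² - 320*(-646)) + 60114 = (786/89 + 417316 + 206720) + 60114 = 55539990/89 + 60114 = 60890136/89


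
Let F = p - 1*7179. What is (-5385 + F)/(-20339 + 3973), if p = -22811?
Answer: 35375/16366 ≈ 2.1615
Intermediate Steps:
F = -29990 (F = -22811 - 1*7179 = -22811 - 7179 = -29990)
(-5385 + F)/(-20339 + 3973) = (-5385 - 29990)/(-20339 + 3973) = -35375/(-16366) = -35375*(-1/16366) = 35375/16366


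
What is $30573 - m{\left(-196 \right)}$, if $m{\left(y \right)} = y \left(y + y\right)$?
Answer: $-46259$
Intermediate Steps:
$m{\left(y \right)} = 2 y^{2}$ ($m{\left(y \right)} = y 2 y = 2 y^{2}$)
$30573 - m{\left(-196 \right)} = 30573 - 2 \left(-196\right)^{2} = 30573 - 2 \cdot 38416 = 30573 - 76832 = -46259$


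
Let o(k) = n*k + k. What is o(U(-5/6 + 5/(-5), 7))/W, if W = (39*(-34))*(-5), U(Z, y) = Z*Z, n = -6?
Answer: -121/47736 ≈ -0.0025348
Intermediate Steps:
U(Z, y) = Z²
o(k) = -5*k (o(k) = -6*k + k = -5*k)
W = 6630 (W = -1326*(-5) = 6630)
o(U(-5/6 + 5/(-5), 7))/W = -5*(-5/6 + 5/(-5))²/6630 = -5*(-5*⅙ + 5*(-⅕))²*(1/6630) = -5*(-⅚ - 1)²*(1/6630) = -5*(-11/6)²*(1/6630) = -5*121/36*(1/6630) = -605/36*1/6630 = -121/47736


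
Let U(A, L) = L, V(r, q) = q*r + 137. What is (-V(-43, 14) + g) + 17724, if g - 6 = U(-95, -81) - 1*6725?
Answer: 11389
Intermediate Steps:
V(r, q) = 137 + q*r
g = -6800 (g = 6 + (-81 - 1*6725) = 6 + (-81 - 6725) = 6 - 6806 = -6800)
(-V(-43, 14) + g) + 17724 = (-(137 + 14*(-43)) - 6800) + 17724 = (-(137 - 602) - 6800) + 17724 = (-1*(-465) - 6800) + 17724 = (465 - 6800) + 17724 = -6335 + 17724 = 11389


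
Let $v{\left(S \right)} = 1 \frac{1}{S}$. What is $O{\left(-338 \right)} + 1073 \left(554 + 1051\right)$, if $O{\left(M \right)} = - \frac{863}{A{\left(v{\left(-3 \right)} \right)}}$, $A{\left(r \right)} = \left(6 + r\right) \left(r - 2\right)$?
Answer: $\frac{204945402}{119} \approx 1.7222 \cdot 10^{6}$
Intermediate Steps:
$v{\left(S \right)} = \frac{1}{S}$
$A{\left(r \right)} = \left(-2 + r\right) \left(6 + r\right)$ ($A{\left(r \right)} = \left(6 + r\right) \left(-2 + r\right) = \left(-2 + r\right) \left(6 + r\right)$)
$O{\left(M \right)} = \frac{7767}{119}$ ($O{\left(M \right)} = - \frac{863}{-12 + \left(\frac{1}{-3}\right)^{2} + \frac{4}{-3}} = - \frac{863}{-12 + \left(- \frac{1}{3}\right)^{2} + 4 \left(- \frac{1}{3}\right)} = - \frac{863}{-12 + \frac{1}{9} - \frac{4}{3}} = - \frac{863}{- \frac{119}{9}} = \left(-863\right) \left(- \frac{9}{119}\right) = \frac{7767}{119}$)
$O{\left(-338 \right)} + 1073 \left(554 + 1051\right) = \frac{7767}{119} + 1073 \left(554 + 1051\right) = \frac{7767}{119} + 1073 \cdot 1605 = \frac{7767}{119} + 1722165 = \frac{204945402}{119}$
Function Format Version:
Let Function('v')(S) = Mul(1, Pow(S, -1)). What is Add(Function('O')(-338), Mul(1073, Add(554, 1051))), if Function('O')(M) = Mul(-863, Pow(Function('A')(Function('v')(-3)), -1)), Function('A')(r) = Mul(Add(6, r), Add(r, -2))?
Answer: Rational(204945402, 119) ≈ 1.7222e+6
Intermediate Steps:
Function('v')(S) = Pow(S, -1)
Function('A')(r) = Mul(Add(-2, r), Add(6, r)) (Function('A')(r) = Mul(Add(6, r), Add(-2, r)) = Mul(Add(-2, r), Add(6, r)))
Function('O')(M) = Rational(7767, 119) (Function('O')(M) = Mul(-863, Pow(Add(-12, Pow(Pow(-3, -1), 2), Mul(4, Pow(-3, -1))), -1)) = Mul(-863, Pow(Add(-12, Pow(Rational(-1, 3), 2), Mul(4, Rational(-1, 3))), -1)) = Mul(-863, Pow(Add(-12, Rational(1, 9), Rational(-4, 3)), -1)) = Mul(-863, Pow(Rational(-119, 9), -1)) = Mul(-863, Rational(-9, 119)) = Rational(7767, 119))
Add(Function('O')(-338), Mul(1073, Add(554, 1051))) = Add(Rational(7767, 119), Mul(1073, Add(554, 1051))) = Add(Rational(7767, 119), Mul(1073, 1605)) = Add(Rational(7767, 119), 1722165) = Rational(204945402, 119)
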